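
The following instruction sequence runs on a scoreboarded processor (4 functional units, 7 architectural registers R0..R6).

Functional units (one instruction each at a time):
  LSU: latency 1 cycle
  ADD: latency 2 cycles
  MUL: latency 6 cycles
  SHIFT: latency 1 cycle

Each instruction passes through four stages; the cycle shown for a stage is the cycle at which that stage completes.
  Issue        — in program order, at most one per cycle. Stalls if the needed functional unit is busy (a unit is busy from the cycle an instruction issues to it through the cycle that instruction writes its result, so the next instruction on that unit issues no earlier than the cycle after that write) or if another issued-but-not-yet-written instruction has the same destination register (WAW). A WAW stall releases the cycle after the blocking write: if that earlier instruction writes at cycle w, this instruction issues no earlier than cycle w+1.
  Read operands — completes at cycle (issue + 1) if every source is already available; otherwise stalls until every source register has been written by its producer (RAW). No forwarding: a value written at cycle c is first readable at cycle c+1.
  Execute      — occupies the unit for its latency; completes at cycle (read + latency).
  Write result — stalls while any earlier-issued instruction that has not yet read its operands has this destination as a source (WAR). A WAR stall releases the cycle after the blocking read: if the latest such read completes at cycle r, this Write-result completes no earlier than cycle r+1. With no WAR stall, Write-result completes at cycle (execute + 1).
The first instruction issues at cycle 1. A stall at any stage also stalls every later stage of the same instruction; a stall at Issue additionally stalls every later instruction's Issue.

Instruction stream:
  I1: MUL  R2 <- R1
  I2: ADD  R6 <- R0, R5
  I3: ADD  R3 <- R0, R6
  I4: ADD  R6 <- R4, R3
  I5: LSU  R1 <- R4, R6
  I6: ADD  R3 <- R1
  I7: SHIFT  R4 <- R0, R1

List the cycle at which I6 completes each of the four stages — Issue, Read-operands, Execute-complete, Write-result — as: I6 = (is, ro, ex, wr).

I1 -> (1, 2, 8, 9)
I2 -> (2, 3, 5, 6)
I3 -> (7, 8, 10, 11)  // struct: ADD busy until I2 writes@6
I4 -> (12, 13, 15, 16)  // struct: ADD busy until I3 writes@11
I5 -> (13, 17, 18, 19)  // RAW R6: wait I4 write@16
I6 -> (17, 20, 22, 23)  // struct: ADD busy until I4 writes@16, RAW R1: wait I5 write@19
I7 -> (18, 20, 21, 22)  // RAW R1: wait I5 write@19

I6 = (17, 20, 22, 23)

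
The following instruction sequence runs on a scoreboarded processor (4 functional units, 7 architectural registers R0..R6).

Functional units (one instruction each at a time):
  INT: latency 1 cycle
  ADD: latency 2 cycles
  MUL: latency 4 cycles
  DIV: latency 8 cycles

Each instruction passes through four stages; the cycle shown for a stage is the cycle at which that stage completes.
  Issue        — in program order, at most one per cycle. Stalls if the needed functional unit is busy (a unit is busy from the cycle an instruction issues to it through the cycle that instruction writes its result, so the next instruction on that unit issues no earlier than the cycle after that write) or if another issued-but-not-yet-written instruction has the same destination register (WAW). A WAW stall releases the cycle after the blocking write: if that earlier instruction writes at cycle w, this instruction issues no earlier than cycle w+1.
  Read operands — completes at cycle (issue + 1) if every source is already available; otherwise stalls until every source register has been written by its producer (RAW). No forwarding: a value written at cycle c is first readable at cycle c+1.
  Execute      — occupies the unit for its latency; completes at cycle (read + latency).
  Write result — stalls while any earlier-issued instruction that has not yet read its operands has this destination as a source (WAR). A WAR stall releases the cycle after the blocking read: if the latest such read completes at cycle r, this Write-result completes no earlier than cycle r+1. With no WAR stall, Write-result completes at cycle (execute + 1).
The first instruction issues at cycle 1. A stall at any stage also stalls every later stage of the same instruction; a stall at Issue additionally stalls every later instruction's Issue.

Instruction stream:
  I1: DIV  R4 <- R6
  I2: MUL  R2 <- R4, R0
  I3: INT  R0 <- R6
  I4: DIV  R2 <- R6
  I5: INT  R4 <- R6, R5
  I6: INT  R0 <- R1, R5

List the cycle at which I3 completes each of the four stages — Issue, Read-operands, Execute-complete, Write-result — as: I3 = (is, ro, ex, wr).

cycle 1: issue I1 (DIV)
cycle 2: I1 read-ops | issue I2 (MUL)
cycle 3: issue I3 (INT)
cycle 4: I3 read-ops
cycle 5: I3 finished on INT
cycle 10: I1 finished on DIV
cycle 11: I1→R4
cycle 12: I2 read-ops
cycle 13: I3→R0
cycle 16: I2 finished on MUL
cycle 17: I2→R2
cycle 18: issue I4 (DIV)
cycle 19: I4 read-ops | issue I5 (INT)
cycle 20: I5 read-ops
cycle 21: I5 finished on INT
cycle 22: I5→R4
cycle 23: issue I6 (INT)
cycle 24: I6 read-ops
cycle 25: I6 finished on INT
cycle 26: I6→R0
cycle 27: I4 finished on DIV
cycle 28: I4→R2

I3 = (3, 4, 5, 13)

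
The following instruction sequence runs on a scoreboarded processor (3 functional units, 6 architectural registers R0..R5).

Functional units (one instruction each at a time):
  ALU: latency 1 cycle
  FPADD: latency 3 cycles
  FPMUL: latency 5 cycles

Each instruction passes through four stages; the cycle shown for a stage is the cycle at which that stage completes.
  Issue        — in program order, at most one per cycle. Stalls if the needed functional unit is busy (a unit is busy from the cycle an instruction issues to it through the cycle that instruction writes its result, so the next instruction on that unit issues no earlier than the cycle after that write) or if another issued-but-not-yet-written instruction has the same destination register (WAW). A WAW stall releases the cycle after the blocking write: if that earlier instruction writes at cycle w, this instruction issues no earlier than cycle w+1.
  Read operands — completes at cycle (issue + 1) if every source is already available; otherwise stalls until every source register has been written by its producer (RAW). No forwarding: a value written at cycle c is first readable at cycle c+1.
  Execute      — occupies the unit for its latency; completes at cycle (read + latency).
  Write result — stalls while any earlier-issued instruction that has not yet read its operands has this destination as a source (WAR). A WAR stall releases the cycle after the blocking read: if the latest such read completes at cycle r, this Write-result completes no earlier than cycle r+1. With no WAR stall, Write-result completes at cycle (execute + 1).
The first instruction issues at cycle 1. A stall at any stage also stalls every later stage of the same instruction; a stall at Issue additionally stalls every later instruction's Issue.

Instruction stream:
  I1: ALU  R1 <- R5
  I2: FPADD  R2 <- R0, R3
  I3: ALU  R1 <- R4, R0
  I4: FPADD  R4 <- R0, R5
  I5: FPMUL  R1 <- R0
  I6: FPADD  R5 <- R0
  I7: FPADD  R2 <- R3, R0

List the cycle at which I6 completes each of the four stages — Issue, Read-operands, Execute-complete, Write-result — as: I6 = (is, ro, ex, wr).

I1  is:1  ro:2  ex:3  wr:4
I2  is:2  ro:3  ex:6  wr:7
I3  is:5  ro:6  ex:7  wr:8  — struct: ALU busy until I1 writes@4
I4  is:8  ro:9  ex:12  wr:13  — struct: FPADD busy until I2 writes@7
I5  is:9  ro:10  ex:15  wr:16
I6  is:14  ro:15  ex:18  wr:19  — struct: FPADD busy until I4 writes@13
I7  is:20  ro:21  ex:24  wr:25  — struct: FPADD busy until I6 writes@19

I6 = (14, 15, 18, 19)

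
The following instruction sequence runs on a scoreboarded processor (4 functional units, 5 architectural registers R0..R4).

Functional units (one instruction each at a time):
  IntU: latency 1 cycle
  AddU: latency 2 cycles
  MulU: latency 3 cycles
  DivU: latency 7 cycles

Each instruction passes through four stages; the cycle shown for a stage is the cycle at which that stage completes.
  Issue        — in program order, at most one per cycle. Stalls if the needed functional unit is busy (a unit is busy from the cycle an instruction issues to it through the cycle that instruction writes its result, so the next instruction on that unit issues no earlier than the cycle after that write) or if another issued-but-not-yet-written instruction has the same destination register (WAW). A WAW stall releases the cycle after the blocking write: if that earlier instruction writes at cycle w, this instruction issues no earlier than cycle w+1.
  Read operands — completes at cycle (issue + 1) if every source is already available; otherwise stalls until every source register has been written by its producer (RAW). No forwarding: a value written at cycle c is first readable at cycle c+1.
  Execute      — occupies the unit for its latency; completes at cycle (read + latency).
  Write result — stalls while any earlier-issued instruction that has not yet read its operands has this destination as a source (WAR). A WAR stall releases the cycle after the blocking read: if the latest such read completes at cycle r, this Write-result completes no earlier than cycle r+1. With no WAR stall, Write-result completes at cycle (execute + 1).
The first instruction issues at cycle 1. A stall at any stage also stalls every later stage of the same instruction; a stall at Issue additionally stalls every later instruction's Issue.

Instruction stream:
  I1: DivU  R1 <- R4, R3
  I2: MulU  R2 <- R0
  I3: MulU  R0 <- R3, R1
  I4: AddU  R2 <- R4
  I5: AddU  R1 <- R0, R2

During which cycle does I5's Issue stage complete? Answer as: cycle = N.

cycle = 14

t=1  issue I1 (DivU)
t=2  I1 read-ops | issue I2 (MulU)
t=3  I2 read-ops
t=6  I2 finished on MulU
t=7  I2→R2
t=8  issue I3 (MulU)
t=9  I1 finished on DivU | issue I4 (AddU)
t=10  I1→R1 | I4 read-ops
t=11  I3 read-ops
t=12  I4 finished on AddU
t=13  I4→R2
t=14  I3 finished on MulU | issue I5 (AddU)
t=15  I3→R0
t=16  I5 read-ops
t=18  I5 finished on AddU
t=19  I5→R1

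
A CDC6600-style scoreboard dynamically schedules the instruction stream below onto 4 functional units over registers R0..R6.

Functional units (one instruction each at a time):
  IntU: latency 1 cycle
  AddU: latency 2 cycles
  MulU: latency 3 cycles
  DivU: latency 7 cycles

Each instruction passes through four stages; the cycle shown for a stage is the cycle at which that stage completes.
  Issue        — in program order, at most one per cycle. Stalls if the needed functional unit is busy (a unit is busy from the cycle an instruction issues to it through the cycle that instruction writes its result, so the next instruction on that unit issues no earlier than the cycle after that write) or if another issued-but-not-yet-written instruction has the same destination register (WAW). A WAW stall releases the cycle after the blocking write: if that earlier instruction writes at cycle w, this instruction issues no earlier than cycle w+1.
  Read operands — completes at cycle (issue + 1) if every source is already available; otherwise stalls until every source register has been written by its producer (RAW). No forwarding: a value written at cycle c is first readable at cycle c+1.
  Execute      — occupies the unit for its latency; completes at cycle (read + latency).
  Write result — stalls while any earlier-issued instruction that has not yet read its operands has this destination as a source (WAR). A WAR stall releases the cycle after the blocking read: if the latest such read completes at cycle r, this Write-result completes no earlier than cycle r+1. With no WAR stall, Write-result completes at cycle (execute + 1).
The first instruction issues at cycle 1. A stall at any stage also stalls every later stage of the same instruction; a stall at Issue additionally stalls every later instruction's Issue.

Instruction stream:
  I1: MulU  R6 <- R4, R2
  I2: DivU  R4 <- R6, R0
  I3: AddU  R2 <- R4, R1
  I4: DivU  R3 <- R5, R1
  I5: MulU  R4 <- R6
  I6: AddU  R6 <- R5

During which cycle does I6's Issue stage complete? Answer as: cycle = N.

cycle = 20

c1: I1→MulU
c2: I1 RO · I2→DivU
c3: I3→AddU
c5: I1 EX
c6: I1 WR R6
c7: I2 RO
c14: I2 EX
c15: I2 WR R4
c16: I3 RO · I4→DivU
c17: I4 RO · I5→MulU
c18: I3 EX · I5 RO
c19: I3 WR R2
c20: I6→AddU
c21: I5 EX · I6 RO
c22: I5 WR R4
c23: I6 EX
c24: I4 EX · I6 WR R6
c25: I4 WR R3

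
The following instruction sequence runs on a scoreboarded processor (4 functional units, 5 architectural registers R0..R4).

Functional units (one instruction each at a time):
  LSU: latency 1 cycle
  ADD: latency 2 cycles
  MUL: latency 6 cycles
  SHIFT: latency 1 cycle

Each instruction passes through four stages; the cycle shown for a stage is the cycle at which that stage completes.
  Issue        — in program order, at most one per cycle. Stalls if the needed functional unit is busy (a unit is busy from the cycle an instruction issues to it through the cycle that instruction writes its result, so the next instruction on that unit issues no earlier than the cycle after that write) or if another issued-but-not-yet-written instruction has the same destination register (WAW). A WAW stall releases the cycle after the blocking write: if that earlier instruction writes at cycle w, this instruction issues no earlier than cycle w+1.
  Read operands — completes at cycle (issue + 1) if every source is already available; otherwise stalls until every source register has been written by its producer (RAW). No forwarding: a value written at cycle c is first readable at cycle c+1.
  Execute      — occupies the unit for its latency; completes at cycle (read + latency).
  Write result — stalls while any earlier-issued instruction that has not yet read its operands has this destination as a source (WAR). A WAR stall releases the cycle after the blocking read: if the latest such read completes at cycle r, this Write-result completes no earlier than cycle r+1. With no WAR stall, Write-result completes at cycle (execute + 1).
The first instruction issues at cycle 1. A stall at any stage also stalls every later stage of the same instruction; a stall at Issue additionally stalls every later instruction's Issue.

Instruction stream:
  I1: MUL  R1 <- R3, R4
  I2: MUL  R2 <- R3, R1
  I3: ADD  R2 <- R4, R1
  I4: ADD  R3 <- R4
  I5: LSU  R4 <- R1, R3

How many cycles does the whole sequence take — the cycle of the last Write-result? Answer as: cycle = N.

cycle = 31

c1: I1→MUL
c2: I1 RO
c8: I1 EX
c9: I1 WR R1
c10: I2→MUL
c11: I2 RO
c17: I2 EX
c18: I2 WR R2
c19: I3→ADD
c20: I3 RO
c22: I3 EX
c23: I3 WR R2
c24: I4→ADD
c25: I4 RO; I5→LSU
c27: I4 EX
c28: I4 WR R3
c29: I5 RO
c30: I5 EX
c31: I5 WR R4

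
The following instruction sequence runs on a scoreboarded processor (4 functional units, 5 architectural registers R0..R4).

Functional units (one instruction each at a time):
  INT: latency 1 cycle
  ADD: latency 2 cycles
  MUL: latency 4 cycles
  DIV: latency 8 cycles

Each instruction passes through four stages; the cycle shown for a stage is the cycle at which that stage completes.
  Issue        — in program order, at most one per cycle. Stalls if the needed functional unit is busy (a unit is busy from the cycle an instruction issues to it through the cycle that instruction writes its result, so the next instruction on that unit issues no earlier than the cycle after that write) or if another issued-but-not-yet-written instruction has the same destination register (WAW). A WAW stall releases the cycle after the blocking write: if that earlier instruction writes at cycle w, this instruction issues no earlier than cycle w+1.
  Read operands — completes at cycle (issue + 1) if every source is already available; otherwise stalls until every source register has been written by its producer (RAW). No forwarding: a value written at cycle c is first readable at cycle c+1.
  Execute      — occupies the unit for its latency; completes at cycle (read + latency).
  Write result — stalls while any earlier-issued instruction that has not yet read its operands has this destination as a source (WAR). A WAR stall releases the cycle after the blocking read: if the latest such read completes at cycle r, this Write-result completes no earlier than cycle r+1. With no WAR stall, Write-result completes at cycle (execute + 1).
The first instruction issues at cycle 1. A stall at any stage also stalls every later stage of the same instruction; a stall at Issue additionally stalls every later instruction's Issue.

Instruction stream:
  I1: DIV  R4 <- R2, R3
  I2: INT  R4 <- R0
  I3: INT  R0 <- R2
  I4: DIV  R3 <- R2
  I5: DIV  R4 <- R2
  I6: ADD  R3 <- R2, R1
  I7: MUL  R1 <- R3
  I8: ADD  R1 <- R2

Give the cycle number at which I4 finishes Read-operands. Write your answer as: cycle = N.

cycle = 18

1) issue 1, read 2, done 10, write 11
2) issue 12, read 13, done 14, write 15  <WAW R4: wait I1 write@11>
3) issue 16, read 17, done 18, write 19  <struct: INT busy until I2 writes@15>
4) issue 17, read 18, done 26, write 27
5) issue 28, read 29, done 37, write 38  <struct: DIV busy until I4 writes@27>
6) issue 29, read 30, done 32, write 33
7) issue 30, read 34, done 38, write 39  <RAW R3: wait I6 write@33>
8) issue 40, read 41, done 43, write 44  <WAW R1: wait I7 write@39>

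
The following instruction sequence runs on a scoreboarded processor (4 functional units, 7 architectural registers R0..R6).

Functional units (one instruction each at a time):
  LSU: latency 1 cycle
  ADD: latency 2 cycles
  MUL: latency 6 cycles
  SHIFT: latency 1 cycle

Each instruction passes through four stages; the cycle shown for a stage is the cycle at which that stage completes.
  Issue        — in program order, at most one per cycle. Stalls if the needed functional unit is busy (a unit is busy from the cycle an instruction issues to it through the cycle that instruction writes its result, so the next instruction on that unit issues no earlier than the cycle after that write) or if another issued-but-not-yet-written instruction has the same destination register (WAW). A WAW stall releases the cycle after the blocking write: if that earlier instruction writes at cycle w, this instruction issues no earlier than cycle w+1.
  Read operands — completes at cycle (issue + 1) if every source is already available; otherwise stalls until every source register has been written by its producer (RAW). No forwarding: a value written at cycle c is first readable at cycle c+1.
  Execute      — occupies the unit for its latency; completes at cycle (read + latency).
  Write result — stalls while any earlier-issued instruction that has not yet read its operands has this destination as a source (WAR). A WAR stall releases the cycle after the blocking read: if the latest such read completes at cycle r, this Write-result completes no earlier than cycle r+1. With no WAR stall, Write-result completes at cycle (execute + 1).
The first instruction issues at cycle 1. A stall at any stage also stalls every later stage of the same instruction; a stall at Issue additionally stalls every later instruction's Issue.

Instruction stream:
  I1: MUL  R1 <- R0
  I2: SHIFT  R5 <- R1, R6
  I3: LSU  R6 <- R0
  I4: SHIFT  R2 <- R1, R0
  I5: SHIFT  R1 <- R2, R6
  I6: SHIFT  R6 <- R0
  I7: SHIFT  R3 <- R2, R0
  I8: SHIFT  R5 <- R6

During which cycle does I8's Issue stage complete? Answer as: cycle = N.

c1: issue I1 (MUL)
c2: I1 read-ops; issue I2 (SHIFT)
c3: issue I3 (LSU)
c4: I3 read-ops
c5: I3 finished on LSU
c8: I1 finished on MUL
c9: I1→R1
c10: I2 read-ops
c11: I2 finished on SHIFT; I3→R6
c12: I2→R5
c13: issue I4 (SHIFT)
c14: I4 read-ops
c15: I4 finished on SHIFT
c16: I4→R2
c17: issue I5 (SHIFT)
c18: I5 read-ops
c19: I5 finished on SHIFT
c20: I5→R1
c21: issue I6 (SHIFT)
c22: I6 read-ops
c23: I6 finished on SHIFT
c24: I6→R6
c25: issue I7 (SHIFT)
c26: I7 read-ops
c27: I7 finished on SHIFT
c28: I7→R3
c29: issue I8 (SHIFT)
c30: I8 read-ops
c31: I8 finished on SHIFT
c32: I8→R5

cycle = 29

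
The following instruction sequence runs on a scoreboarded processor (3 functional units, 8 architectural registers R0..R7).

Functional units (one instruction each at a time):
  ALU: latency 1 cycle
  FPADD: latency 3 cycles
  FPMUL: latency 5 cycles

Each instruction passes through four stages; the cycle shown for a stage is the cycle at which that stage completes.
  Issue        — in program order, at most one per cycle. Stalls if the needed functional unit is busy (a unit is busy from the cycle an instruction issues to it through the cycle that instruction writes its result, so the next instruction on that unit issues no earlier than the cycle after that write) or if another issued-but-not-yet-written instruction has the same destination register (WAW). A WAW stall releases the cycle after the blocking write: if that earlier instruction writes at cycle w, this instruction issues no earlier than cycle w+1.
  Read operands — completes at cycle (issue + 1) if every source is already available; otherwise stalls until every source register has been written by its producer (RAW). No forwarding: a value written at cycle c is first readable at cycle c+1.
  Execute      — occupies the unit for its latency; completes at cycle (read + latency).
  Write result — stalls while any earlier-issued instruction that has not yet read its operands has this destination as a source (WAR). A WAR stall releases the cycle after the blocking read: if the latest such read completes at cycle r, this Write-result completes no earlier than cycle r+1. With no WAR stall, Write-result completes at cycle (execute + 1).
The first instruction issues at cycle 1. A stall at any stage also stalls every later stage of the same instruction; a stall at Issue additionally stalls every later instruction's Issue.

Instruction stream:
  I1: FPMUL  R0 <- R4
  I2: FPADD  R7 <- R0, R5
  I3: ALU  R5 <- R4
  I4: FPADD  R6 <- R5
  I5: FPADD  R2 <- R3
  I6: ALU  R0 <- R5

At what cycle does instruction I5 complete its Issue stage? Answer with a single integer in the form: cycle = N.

cycle 1: I1 dispatched to FPMUL
cycle 2: I1 operands ready; I2 dispatched to FPADD
cycle 3: I3 dispatched to ALU
cycle 4: I3 operands ready
cycle 5: I3 complete
cycle 7: I1 complete
cycle 8: R0←I1
cycle 9: I2 operands ready
cycle 10: R5←I3
cycle 12: I2 complete
cycle 13: R7←I2
cycle 14: I4 dispatched to FPADD
cycle 15: I4 operands ready
cycle 18: I4 complete
cycle 19: R6←I4
cycle 20: I5 dispatched to FPADD
cycle 21: I5 operands ready; I6 dispatched to ALU
cycle 22: I6 operands ready
cycle 23: I6 complete
cycle 24: I5 complete; R0←I6
cycle 25: R2←I5

cycle = 20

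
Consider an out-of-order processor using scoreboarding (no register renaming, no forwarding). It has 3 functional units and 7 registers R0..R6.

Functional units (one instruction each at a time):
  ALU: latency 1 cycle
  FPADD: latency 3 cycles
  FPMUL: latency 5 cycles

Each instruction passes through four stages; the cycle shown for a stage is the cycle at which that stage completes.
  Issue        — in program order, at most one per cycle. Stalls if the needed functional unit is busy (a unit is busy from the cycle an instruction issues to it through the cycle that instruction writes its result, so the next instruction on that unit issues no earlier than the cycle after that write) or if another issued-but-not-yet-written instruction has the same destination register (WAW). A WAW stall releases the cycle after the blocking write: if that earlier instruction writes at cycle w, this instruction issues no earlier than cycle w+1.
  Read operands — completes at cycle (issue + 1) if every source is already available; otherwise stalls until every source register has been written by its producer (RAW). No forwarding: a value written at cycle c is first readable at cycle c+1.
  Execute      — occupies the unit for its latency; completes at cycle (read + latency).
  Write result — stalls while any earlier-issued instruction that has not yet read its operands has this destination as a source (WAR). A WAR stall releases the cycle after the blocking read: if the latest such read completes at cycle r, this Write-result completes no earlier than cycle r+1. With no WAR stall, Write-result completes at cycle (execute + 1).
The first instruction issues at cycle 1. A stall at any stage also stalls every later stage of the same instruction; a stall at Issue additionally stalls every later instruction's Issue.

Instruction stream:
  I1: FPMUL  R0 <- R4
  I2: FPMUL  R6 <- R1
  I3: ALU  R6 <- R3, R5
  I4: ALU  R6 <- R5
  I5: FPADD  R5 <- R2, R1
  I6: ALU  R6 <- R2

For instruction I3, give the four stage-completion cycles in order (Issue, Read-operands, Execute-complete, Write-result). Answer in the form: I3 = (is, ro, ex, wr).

I3 = (17, 18, 19, 20)

t=1  I1 issues→FPMUL
t=2  I1 reads
t=7  I1 exec-done
t=8  I1 writes R0
t=9  I2 issues→FPMUL
t=10  I2 reads
t=15  I2 exec-done
t=16  I2 writes R6
t=17  I3 issues→ALU
t=18  I3 reads
t=19  I3 exec-done
t=20  I3 writes R6
t=21  I4 issues→ALU
t=22  I4 reads · I5 issues→FPADD
t=23  I4 exec-done · I5 reads
t=24  I4 writes R6
t=25  I6 issues→ALU
t=26  I5 exec-done · I6 reads
t=27  I5 writes R5 · I6 exec-done
t=28  I6 writes R6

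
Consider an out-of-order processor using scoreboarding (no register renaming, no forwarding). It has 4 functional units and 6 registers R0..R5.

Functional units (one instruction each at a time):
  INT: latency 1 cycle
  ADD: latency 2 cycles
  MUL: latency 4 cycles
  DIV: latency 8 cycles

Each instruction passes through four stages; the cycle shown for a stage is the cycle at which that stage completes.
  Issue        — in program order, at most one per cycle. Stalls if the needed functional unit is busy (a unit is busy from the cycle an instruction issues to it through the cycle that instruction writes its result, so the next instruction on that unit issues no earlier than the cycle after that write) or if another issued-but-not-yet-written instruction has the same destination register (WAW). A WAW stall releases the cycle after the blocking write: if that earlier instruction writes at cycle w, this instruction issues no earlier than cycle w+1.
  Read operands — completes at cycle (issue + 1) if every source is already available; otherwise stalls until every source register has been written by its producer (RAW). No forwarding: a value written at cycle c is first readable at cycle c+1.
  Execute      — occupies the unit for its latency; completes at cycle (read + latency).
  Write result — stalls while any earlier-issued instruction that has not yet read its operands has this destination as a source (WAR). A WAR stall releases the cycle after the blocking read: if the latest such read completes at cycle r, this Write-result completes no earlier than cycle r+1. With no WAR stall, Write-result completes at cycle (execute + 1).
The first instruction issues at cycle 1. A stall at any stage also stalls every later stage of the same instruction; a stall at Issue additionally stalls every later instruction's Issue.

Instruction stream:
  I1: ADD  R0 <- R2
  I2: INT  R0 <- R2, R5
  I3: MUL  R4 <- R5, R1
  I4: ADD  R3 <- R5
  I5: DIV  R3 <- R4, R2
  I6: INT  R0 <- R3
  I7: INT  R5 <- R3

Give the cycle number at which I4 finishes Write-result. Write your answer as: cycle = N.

1) issue 1, read 2, done 4, write 5
2) issue 6, read 7, done 8, write 9  <WAW R0: wait I1 write@5>
3) issue 7, read 8, done 12, write 13
4) issue 8, read 9, done 11, write 12
5) issue 13, read 14, done 22, write 23  <WAW R3: wait I4 write@12>
6) issue 14, read 24, done 25, write 26  <RAW R3: wait I5 write@23>
7) issue 27, read 28, done 29, write 30  <struct: INT busy until I6 writes@26>

cycle = 12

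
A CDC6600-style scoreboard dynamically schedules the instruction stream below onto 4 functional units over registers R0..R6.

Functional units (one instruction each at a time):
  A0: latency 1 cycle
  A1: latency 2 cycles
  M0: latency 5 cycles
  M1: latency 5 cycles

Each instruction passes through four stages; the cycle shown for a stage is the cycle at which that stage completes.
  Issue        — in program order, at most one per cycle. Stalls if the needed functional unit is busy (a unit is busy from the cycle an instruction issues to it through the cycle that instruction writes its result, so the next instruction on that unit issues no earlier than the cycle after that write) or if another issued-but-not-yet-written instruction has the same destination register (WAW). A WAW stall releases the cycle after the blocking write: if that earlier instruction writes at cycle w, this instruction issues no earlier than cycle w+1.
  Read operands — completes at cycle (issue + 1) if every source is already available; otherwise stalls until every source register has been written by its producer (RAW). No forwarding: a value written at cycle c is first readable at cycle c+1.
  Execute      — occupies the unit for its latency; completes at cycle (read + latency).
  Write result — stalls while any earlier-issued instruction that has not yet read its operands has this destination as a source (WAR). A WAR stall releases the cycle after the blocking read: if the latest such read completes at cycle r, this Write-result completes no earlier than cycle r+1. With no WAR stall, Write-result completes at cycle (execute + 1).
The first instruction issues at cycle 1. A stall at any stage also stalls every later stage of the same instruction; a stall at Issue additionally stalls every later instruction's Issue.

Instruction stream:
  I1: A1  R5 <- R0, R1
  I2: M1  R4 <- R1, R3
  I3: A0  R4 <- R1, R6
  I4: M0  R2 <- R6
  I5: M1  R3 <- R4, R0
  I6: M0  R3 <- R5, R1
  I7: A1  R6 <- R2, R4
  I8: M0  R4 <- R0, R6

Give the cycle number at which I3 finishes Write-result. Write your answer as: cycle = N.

cycle = 13

[I1] 1/2/4/5
[I2] 2/3/8/9
[I3] 10/11/12/13  (WAW R4: wait I2 write@9)
[I4] 11/12/17/18
[I5] 12/14/19/20  (RAW R4: wait I3 write@13)
[I6] 21/22/27/28  (WAW R3: wait I5 write@20)
[I7] 22/23/25/26
[I8] 29/30/35/36  (struct: M0 busy until I6 writes@28)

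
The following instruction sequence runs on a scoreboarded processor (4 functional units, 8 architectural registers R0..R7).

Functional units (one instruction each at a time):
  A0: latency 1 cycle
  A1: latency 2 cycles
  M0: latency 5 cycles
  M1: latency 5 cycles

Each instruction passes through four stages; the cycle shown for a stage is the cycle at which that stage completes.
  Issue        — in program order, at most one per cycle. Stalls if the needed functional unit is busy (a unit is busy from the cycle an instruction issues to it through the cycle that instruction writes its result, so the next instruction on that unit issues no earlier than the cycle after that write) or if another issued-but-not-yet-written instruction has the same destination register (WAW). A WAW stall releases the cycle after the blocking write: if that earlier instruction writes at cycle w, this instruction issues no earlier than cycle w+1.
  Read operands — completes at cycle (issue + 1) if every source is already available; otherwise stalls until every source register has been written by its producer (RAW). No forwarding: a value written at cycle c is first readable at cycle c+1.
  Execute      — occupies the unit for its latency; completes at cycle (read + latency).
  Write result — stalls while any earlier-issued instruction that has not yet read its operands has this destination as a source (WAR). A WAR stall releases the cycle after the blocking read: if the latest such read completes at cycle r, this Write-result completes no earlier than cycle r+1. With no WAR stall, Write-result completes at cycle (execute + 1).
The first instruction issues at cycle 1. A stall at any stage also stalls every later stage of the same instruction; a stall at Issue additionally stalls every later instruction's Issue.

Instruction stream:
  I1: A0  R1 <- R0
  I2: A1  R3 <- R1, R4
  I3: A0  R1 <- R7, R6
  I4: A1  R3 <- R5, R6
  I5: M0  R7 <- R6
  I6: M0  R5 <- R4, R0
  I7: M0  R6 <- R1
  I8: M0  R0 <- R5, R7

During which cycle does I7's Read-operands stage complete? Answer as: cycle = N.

cycle = 27

[1] I1 dispatched to A0
[2] I1 operands ready; I2 dispatched to A1
[3] I1 complete
[4] R1←I1
[5] I2 operands ready; I3 dispatched to A0
[6] I3 operands ready
[7] I2 complete; I3 complete
[8] R3←I2; R1←I3
[9] I4 dispatched to A1
[10] I4 operands ready; I5 dispatched to M0
[11] I5 operands ready
[12] I4 complete
[13] R3←I4
[16] I5 complete
[17] R7←I5
[18] I6 dispatched to M0
[19] I6 operands ready
[24] I6 complete
[25] R5←I6
[26] I7 dispatched to M0
[27] I7 operands ready
[32] I7 complete
[33] R6←I7
[34] I8 dispatched to M0
[35] I8 operands ready
[40] I8 complete
[41] R0←I8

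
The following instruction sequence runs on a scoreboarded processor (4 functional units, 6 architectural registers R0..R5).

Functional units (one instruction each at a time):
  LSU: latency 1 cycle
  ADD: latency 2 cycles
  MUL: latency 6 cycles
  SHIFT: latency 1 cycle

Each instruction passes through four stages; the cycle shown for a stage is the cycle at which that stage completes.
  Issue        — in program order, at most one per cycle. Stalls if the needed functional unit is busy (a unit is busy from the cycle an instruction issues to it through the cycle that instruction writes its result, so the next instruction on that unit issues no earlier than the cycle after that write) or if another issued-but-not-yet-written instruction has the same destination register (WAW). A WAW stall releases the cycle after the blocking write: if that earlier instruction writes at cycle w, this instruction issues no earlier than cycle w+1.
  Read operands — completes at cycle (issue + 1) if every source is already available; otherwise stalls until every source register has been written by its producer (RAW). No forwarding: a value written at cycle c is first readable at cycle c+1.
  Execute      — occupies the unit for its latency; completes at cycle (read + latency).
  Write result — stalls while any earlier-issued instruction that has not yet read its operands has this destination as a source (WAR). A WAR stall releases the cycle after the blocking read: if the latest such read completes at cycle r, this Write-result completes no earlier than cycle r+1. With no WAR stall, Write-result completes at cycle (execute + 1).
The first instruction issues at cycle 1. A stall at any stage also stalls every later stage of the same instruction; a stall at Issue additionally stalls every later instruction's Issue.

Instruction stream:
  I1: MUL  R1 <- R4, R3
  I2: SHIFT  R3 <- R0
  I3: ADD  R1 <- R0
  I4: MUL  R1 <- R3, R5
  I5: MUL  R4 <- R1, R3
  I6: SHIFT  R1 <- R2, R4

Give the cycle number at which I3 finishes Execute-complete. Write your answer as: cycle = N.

cycle = 13

I1: IS=1 RO=2 EX=8 WR=9
I2: IS=2 RO=3 EX=4 WR=5
I3: IS=10 RO=11 EX=13 WR=14  [WAW R1: wait I1 write@9]
I4: IS=15 RO=16 EX=22 WR=23  [WAW R1: wait I3 write@14]
I5: IS=24 RO=25 EX=31 WR=32  [struct: MUL busy until I4 writes@23]
I6: IS=25 RO=33 EX=34 WR=35  [RAW R4: wait I5 write@32]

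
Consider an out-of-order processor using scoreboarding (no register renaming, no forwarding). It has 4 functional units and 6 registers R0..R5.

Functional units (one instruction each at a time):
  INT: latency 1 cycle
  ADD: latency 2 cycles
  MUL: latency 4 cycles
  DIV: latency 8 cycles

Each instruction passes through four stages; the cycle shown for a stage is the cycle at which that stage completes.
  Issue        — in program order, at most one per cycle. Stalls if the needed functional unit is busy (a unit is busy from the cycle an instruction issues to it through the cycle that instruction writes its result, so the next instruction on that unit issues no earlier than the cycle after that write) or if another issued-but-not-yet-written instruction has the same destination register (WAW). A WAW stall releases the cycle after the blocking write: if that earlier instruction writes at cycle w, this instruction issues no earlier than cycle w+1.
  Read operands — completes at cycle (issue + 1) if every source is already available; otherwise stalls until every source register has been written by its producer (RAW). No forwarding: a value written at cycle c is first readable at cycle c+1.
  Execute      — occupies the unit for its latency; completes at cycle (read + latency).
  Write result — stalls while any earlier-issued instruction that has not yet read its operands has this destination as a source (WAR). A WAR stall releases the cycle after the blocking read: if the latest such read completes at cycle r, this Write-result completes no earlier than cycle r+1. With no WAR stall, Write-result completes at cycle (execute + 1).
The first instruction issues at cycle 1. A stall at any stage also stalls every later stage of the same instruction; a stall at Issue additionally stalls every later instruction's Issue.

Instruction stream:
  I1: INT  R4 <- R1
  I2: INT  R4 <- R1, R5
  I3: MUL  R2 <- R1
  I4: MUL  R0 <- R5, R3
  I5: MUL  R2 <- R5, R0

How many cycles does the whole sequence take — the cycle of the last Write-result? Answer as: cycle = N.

I1 -> (1, 2, 3, 4)
I2 -> (5, 6, 7, 8)  // struct: INT busy until I1 writes@4
I3 -> (6, 7, 11, 12)
I4 -> (13, 14, 18, 19)  // struct: MUL busy until I3 writes@12
I5 -> (20, 21, 25, 26)  // struct: MUL busy until I4 writes@19

cycle = 26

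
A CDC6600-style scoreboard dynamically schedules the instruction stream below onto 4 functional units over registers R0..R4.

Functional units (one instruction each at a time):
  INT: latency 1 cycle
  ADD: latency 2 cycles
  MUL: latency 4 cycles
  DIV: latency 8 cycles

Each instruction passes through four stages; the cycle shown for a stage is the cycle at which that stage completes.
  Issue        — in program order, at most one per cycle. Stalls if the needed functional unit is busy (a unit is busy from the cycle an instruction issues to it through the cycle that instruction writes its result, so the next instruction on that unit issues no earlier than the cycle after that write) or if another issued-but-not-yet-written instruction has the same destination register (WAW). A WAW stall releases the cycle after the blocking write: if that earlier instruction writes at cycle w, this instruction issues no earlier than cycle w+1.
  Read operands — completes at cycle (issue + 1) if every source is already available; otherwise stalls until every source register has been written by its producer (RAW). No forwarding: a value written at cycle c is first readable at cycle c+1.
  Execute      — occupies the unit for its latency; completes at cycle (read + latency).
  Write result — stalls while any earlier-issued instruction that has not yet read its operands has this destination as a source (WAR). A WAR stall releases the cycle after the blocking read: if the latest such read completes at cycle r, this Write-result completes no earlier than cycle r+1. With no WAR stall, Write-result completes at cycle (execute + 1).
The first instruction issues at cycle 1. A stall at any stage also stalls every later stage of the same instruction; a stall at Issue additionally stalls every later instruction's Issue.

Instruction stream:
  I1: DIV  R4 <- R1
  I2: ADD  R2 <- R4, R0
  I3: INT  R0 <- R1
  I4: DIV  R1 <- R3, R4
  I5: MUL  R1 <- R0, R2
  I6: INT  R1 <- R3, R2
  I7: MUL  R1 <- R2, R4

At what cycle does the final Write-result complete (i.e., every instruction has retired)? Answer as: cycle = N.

I1 -> (1, 2, 10, 11)
I2 -> (2, 12, 14, 15)  // RAW R4: wait I1 write@11
I3 -> (3, 4, 5, 13)  // WAR R0: wait I2 read@12
I4 -> (12, 13, 21, 22)  // struct: DIV busy until I1 writes@11
I5 -> (23, 24, 28, 29)  // WAW R1: wait I4 write@22
I6 -> (30, 31, 32, 33)  // WAW R1: wait I5 write@29
I7 -> (34, 35, 39, 40)  // WAW R1: wait I6 write@33

cycle = 40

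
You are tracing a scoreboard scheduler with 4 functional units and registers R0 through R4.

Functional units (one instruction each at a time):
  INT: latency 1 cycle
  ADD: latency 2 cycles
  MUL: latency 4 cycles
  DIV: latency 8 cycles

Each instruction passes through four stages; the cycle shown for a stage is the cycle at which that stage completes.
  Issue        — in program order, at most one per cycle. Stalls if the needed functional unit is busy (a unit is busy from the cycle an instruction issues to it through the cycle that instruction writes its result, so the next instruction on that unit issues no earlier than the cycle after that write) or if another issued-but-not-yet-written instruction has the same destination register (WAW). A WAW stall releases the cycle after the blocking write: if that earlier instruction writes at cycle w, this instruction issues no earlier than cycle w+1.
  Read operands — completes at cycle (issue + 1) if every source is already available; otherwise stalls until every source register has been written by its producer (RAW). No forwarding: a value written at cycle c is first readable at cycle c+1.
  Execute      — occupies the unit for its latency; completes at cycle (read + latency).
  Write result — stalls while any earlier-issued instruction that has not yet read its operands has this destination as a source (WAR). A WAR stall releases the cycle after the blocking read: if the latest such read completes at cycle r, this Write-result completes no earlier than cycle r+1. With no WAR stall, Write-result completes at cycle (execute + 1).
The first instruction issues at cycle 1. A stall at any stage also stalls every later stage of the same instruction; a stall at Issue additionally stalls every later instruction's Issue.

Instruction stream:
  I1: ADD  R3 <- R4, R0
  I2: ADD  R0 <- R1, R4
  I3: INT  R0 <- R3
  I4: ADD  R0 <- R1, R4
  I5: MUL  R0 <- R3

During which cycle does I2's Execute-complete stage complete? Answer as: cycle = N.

cycle = 9

I1  is:1  ro:2  ex:4  wr:5
I2  is:6  ro:7  ex:9  wr:10  — struct: ADD busy until I1 writes@5
I3  is:11  ro:12  ex:13  wr:14  — WAW R0: wait I2 write@10
I4  is:15  ro:16  ex:18  wr:19  — WAW R0: wait I3 write@14
I5  is:20  ro:21  ex:25  wr:26  — WAW R0: wait I4 write@19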